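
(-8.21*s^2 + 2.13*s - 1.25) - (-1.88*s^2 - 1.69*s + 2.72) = -6.33*s^2 + 3.82*s - 3.97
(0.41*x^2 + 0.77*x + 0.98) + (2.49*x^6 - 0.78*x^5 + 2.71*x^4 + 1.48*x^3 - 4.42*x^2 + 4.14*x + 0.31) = 2.49*x^6 - 0.78*x^5 + 2.71*x^4 + 1.48*x^3 - 4.01*x^2 + 4.91*x + 1.29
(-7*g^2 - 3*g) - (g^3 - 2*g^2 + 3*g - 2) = -g^3 - 5*g^2 - 6*g + 2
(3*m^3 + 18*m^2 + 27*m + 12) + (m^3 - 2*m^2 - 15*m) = 4*m^3 + 16*m^2 + 12*m + 12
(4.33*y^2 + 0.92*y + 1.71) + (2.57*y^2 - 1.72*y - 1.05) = 6.9*y^2 - 0.8*y + 0.66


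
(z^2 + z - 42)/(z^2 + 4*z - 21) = (z - 6)/(z - 3)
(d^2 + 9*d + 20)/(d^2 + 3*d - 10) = (d + 4)/(d - 2)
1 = 1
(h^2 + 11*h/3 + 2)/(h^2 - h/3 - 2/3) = (h + 3)/(h - 1)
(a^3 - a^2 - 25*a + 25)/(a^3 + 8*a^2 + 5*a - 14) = (a^2 - 25)/(a^2 + 9*a + 14)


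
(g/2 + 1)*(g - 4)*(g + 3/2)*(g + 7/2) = g^4/2 + 3*g^3/2 - 51*g^2/8 - 101*g/4 - 21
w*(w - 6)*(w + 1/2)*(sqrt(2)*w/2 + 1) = sqrt(2)*w^4/2 - 11*sqrt(2)*w^3/4 + w^3 - 11*w^2/2 - 3*sqrt(2)*w^2/2 - 3*w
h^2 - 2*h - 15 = (h - 5)*(h + 3)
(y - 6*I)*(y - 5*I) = y^2 - 11*I*y - 30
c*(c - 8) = c^2 - 8*c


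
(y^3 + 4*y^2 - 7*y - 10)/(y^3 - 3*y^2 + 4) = (y + 5)/(y - 2)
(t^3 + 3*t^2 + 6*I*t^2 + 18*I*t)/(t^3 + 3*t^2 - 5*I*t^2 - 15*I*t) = (t + 6*I)/(t - 5*I)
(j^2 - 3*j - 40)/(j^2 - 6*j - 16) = (j + 5)/(j + 2)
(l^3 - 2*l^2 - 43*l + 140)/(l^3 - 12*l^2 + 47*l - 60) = (l + 7)/(l - 3)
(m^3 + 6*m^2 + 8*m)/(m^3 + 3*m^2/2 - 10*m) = 2*(m + 2)/(2*m - 5)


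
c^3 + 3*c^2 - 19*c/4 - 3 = (c - 3/2)*(c + 1/2)*(c + 4)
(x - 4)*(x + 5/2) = x^2 - 3*x/2 - 10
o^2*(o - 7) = o^3 - 7*o^2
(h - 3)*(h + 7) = h^2 + 4*h - 21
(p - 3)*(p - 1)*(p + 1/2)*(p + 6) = p^4 + 5*p^3/2 - 20*p^2 + 15*p/2 + 9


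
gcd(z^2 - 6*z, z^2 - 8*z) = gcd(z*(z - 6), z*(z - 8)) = z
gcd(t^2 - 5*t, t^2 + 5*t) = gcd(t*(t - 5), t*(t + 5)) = t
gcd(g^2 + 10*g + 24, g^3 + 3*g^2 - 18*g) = g + 6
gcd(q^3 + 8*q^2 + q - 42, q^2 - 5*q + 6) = q - 2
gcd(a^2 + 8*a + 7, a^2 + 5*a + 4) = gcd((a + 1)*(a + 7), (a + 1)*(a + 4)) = a + 1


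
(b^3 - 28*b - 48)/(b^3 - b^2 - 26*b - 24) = (b + 2)/(b + 1)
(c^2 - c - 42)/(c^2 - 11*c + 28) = (c + 6)/(c - 4)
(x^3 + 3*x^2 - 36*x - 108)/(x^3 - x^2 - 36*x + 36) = (x + 3)/(x - 1)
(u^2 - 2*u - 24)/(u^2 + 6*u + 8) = (u - 6)/(u + 2)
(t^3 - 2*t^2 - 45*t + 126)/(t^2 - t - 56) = (t^2 - 9*t + 18)/(t - 8)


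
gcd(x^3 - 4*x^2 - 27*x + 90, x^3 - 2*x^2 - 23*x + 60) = x^2 + 2*x - 15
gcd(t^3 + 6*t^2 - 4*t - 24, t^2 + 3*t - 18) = t + 6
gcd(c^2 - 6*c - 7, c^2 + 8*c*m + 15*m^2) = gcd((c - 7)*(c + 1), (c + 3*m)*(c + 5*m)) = 1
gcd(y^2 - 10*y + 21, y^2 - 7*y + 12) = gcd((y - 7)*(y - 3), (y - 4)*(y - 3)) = y - 3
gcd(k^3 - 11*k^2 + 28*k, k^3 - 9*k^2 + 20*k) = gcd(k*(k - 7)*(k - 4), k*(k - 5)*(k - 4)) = k^2 - 4*k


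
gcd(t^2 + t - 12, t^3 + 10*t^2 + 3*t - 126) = t - 3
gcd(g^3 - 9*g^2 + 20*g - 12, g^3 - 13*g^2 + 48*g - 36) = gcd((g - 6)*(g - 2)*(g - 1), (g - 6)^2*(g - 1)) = g^2 - 7*g + 6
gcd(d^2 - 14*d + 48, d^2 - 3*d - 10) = 1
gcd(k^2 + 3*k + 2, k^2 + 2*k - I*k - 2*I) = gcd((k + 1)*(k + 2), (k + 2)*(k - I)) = k + 2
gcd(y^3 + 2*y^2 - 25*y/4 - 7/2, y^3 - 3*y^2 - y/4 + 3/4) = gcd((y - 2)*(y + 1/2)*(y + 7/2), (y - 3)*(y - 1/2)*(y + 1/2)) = y + 1/2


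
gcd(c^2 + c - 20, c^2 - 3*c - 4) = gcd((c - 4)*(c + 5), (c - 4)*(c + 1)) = c - 4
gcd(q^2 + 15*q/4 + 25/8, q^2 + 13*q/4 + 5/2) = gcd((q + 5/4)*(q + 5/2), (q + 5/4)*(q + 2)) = q + 5/4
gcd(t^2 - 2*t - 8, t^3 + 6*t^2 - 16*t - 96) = t - 4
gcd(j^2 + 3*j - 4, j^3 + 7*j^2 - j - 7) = j - 1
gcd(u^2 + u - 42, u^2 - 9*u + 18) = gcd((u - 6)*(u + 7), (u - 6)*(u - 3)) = u - 6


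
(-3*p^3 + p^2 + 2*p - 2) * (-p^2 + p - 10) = 3*p^5 - 4*p^4 + 29*p^3 - 6*p^2 - 22*p + 20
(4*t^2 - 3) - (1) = 4*t^2 - 4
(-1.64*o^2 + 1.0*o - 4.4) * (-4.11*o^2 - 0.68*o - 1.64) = 6.7404*o^4 - 2.9948*o^3 + 20.0936*o^2 + 1.352*o + 7.216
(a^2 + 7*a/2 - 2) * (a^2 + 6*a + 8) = a^4 + 19*a^3/2 + 27*a^2 + 16*a - 16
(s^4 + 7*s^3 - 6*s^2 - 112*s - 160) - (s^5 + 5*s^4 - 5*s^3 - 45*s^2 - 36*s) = -s^5 - 4*s^4 + 12*s^3 + 39*s^2 - 76*s - 160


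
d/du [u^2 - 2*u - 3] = 2*u - 2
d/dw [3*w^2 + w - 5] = 6*w + 1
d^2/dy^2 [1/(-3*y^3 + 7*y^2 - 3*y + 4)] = 2*((9*y - 7)*(3*y^3 - 7*y^2 + 3*y - 4) - (9*y^2 - 14*y + 3)^2)/(3*y^3 - 7*y^2 + 3*y - 4)^3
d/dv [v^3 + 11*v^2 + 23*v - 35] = 3*v^2 + 22*v + 23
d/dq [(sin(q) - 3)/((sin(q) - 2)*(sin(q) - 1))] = (6*sin(q) + cos(q)^2 - 8)*cos(q)/((sin(q) - 2)^2*(sin(q) - 1)^2)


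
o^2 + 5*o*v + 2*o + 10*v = (o + 2)*(o + 5*v)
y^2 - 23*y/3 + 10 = (y - 6)*(y - 5/3)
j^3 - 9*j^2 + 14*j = j*(j - 7)*(j - 2)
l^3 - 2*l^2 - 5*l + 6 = (l - 3)*(l - 1)*(l + 2)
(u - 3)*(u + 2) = u^2 - u - 6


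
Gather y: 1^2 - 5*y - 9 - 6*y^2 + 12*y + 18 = -6*y^2 + 7*y + 10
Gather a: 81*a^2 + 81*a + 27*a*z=81*a^2 + a*(27*z + 81)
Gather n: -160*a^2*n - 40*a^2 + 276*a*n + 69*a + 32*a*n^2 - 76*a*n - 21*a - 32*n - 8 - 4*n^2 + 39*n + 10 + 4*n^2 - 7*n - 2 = -40*a^2 + 32*a*n^2 + 48*a + n*(-160*a^2 + 200*a)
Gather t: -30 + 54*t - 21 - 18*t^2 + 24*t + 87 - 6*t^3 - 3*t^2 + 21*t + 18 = -6*t^3 - 21*t^2 + 99*t + 54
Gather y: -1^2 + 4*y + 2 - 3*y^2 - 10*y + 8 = -3*y^2 - 6*y + 9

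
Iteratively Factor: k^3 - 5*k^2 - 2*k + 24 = (k - 4)*(k^2 - k - 6) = (k - 4)*(k - 3)*(k + 2)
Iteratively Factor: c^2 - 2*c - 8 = (c + 2)*(c - 4)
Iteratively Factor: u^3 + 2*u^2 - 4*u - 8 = (u - 2)*(u^2 + 4*u + 4) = (u - 2)*(u + 2)*(u + 2)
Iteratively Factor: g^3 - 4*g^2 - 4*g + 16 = (g + 2)*(g^2 - 6*g + 8) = (g - 4)*(g + 2)*(g - 2)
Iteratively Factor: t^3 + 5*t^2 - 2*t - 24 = (t + 3)*(t^2 + 2*t - 8) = (t + 3)*(t + 4)*(t - 2)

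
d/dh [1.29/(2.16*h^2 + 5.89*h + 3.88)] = (-5.5728*h - 7.5981)/(2.16*h^2 + 5.89*h + 3.88)^2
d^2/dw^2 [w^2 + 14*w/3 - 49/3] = 2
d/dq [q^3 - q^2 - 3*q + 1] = 3*q^2 - 2*q - 3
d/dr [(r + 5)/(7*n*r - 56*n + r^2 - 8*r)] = (7*n*r - 56*n + r^2 - 8*r - (r + 5)*(7*n + 2*r - 8))/(7*n*r - 56*n + r^2 - 8*r)^2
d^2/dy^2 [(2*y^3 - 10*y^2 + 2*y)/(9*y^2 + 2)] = 4*(63*y^3 + 270*y^2 - 42*y - 20)/(729*y^6 + 486*y^4 + 108*y^2 + 8)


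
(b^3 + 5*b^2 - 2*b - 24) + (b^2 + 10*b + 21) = b^3 + 6*b^2 + 8*b - 3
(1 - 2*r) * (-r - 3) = 2*r^2 + 5*r - 3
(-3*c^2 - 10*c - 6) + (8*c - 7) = -3*c^2 - 2*c - 13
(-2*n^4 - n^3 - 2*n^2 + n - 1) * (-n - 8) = 2*n^5 + 17*n^4 + 10*n^3 + 15*n^2 - 7*n + 8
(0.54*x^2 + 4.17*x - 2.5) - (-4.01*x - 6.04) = 0.54*x^2 + 8.18*x + 3.54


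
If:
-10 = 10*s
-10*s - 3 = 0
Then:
No Solution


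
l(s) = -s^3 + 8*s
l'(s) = 8 - 3*s^2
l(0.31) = 2.45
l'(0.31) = 7.71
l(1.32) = 8.26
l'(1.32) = 2.77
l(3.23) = -7.86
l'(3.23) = -23.30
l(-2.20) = -6.95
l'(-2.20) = -6.52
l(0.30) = 2.37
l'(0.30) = 7.73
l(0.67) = 5.06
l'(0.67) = 6.65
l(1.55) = 8.68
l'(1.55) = 0.79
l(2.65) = 2.59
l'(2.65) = -13.07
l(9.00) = -657.00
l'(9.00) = -235.00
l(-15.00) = 3255.00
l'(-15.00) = -667.00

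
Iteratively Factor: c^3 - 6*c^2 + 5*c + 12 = (c - 4)*(c^2 - 2*c - 3) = (c - 4)*(c + 1)*(c - 3)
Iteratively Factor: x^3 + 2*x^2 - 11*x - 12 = (x + 1)*(x^2 + x - 12) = (x + 1)*(x + 4)*(x - 3)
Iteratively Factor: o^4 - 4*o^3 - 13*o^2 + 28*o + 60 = (o + 2)*(o^3 - 6*o^2 - o + 30) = (o + 2)^2*(o^2 - 8*o + 15) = (o - 5)*(o + 2)^2*(o - 3)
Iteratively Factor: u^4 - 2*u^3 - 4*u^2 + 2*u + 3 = (u + 1)*(u^3 - 3*u^2 - u + 3) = (u + 1)^2*(u^2 - 4*u + 3) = (u - 1)*(u + 1)^2*(u - 3)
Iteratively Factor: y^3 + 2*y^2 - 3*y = (y)*(y^2 + 2*y - 3) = y*(y - 1)*(y + 3)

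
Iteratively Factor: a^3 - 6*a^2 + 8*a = (a - 4)*(a^2 - 2*a) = (a - 4)*(a - 2)*(a)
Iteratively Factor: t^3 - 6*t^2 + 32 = (t - 4)*(t^2 - 2*t - 8) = (t - 4)*(t + 2)*(t - 4)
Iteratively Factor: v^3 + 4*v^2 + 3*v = (v)*(v^2 + 4*v + 3) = v*(v + 1)*(v + 3)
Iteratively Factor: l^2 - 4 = (l + 2)*(l - 2)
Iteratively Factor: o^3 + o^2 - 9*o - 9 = (o + 1)*(o^2 - 9) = (o + 1)*(o + 3)*(o - 3)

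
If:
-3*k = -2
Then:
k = 2/3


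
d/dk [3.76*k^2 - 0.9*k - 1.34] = 7.52*k - 0.9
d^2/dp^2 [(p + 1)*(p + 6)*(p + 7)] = 6*p + 28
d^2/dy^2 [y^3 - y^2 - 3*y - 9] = 6*y - 2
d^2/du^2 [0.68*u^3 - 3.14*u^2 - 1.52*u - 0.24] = 4.08*u - 6.28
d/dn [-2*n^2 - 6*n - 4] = -4*n - 6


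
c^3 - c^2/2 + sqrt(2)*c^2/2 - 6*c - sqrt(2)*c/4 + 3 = (c - 1/2)*(c - 3*sqrt(2)/2)*(c + 2*sqrt(2))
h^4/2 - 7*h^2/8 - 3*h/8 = h*(h/2 + 1/2)*(h - 3/2)*(h + 1/2)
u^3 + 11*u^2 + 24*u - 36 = (u - 1)*(u + 6)^2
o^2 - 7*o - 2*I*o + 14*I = (o - 7)*(o - 2*I)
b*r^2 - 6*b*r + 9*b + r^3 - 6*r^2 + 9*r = (b + r)*(r - 3)^2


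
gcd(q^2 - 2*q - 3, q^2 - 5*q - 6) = q + 1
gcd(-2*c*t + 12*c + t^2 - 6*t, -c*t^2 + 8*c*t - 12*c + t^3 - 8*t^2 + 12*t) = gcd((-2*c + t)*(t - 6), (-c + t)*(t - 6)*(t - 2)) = t - 6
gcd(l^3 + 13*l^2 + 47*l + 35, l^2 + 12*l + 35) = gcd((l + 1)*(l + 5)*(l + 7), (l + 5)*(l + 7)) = l^2 + 12*l + 35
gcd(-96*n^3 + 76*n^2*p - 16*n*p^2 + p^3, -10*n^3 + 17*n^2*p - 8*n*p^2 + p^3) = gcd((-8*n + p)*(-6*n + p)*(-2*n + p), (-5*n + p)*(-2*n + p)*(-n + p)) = -2*n + p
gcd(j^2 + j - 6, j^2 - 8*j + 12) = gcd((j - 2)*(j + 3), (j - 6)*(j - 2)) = j - 2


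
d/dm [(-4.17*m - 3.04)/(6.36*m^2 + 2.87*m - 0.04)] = (26.5212*m^2 + 38.6688*m + 8.8916)/(40.4496*m^4 + 36.5064*m^3 + 7.7281*m^2 - 0.2296*m + 0.0016)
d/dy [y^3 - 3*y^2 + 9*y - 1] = 3*y^2 - 6*y + 9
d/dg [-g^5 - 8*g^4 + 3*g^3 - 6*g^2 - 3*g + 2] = -5*g^4 - 32*g^3 + 9*g^2 - 12*g - 3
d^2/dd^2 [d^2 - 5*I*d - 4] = 2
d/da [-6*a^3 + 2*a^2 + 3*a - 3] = -18*a^2 + 4*a + 3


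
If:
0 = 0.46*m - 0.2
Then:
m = 0.43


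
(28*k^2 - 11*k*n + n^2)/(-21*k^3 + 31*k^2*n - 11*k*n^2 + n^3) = (-4*k + n)/(3*k^2 - 4*k*n + n^2)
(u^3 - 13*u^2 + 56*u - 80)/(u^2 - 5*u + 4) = (u^2 - 9*u + 20)/(u - 1)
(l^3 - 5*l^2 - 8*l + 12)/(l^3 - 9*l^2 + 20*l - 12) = (l + 2)/(l - 2)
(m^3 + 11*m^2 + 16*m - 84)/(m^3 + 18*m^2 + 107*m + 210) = (m - 2)/(m + 5)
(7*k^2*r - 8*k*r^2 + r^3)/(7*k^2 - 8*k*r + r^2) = r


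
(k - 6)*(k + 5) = k^2 - k - 30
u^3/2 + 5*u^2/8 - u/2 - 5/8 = (u/2 + 1/2)*(u - 1)*(u + 5/4)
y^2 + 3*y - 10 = (y - 2)*(y + 5)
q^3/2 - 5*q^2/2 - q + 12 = (q/2 + 1)*(q - 4)*(q - 3)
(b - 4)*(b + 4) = b^2 - 16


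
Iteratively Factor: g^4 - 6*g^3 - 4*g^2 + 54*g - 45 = (g - 5)*(g^3 - g^2 - 9*g + 9) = (g - 5)*(g + 3)*(g^2 - 4*g + 3) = (g - 5)*(g - 3)*(g + 3)*(g - 1)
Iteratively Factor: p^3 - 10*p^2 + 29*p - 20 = (p - 1)*(p^2 - 9*p + 20) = (p - 5)*(p - 1)*(p - 4)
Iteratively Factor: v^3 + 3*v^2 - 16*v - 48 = (v + 4)*(v^2 - v - 12) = (v - 4)*(v + 4)*(v + 3)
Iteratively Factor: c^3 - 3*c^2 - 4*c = (c)*(c^2 - 3*c - 4) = c*(c + 1)*(c - 4)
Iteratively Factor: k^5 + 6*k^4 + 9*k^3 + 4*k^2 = (k + 4)*(k^4 + 2*k^3 + k^2) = k*(k + 4)*(k^3 + 2*k^2 + k) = k^2*(k + 4)*(k^2 + 2*k + 1) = k^2*(k + 1)*(k + 4)*(k + 1)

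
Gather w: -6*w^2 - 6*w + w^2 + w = -5*w^2 - 5*w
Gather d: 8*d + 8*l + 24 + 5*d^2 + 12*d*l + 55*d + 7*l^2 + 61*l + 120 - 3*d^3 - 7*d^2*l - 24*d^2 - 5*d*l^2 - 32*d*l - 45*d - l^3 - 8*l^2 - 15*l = -3*d^3 + d^2*(-7*l - 19) + d*(-5*l^2 - 20*l + 18) - l^3 - l^2 + 54*l + 144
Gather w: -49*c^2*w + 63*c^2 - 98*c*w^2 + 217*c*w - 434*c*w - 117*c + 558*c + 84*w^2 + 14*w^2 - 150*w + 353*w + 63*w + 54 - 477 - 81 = 63*c^2 + 441*c + w^2*(98 - 98*c) + w*(-49*c^2 - 217*c + 266) - 504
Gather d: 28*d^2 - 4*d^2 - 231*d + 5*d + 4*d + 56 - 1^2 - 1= 24*d^2 - 222*d + 54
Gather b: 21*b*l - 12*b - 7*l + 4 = b*(21*l - 12) - 7*l + 4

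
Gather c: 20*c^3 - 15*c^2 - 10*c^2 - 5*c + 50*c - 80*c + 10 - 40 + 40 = 20*c^3 - 25*c^2 - 35*c + 10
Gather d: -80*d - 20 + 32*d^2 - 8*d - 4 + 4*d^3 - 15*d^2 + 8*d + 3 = 4*d^3 + 17*d^2 - 80*d - 21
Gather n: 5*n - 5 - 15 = 5*n - 20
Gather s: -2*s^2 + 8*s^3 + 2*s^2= 8*s^3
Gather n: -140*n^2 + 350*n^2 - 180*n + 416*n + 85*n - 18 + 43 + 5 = 210*n^2 + 321*n + 30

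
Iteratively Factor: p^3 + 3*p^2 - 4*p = (p)*(p^2 + 3*p - 4) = p*(p + 4)*(p - 1)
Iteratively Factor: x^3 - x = (x + 1)*(x^2 - x) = (x - 1)*(x + 1)*(x)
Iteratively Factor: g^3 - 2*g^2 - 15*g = (g - 5)*(g^2 + 3*g) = (g - 5)*(g + 3)*(g)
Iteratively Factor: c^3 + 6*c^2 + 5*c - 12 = (c - 1)*(c^2 + 7*c + 12) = (c - 1)*(c + 3)*(c + 4)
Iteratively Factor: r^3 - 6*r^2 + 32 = (r - 4)*(r^2 - 2*r - 8) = (r - 4)*(r + 2)*(r - 4)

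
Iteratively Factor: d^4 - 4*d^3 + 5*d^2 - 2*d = (d - 1)*(d^3 - 3*d^2 + 2*d) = (d - 2)*(d - 1)*(d^2 - d) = (d - 2)*(d - 1)^2*(d)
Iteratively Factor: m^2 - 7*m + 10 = (m - 2)*(m - 5)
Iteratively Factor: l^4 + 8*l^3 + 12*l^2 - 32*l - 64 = (l + 4)*(l^3 + 4*l^2 - 4*l - 16) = (l + 4)^2*(l^2 - 4) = (l - 2)*(l + 4)^2*(l + 2)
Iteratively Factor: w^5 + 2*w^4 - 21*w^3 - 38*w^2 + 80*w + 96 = (w + 4)*(w^4 - 2*w^3 - 13*w^2 + 14*w + 24) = (w + 1)*(w + 4)*(w^3 - 3*w^2 - 10*w + 24) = (w - 2)*(w + 1)*(w + 4)*(w^2 - w - 12) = (w - 4)*(w - 2)*(w + 1)*(w + 4)*(w + 3)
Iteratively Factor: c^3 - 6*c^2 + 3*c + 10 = (c + 1)*(c^2 - 7*c + 10) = (c - 2)*(c + 1)*(c - 5)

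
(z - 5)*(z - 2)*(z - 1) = z^3 - 8*z^2 + 17*z - 10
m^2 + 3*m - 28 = (m - 4)*(m + 7)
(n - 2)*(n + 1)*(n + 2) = n^3 + n^2 - 4*n - 4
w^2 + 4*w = w*(w + 4)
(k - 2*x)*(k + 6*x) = k^2 + 4*k*x - 12*x^2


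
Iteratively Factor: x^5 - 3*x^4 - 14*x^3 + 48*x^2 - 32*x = (x - 2)*(x^4 - x^3 - 16*x^2 + 16*x) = x*(x - 2)*(x^3 - x^2 - 16*x + 16) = x*(x - 4)*(x - 2)*(x^2 + 3*x - 4) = x*(x - 4)*(x - 2)*(x - 1)*(x + 4)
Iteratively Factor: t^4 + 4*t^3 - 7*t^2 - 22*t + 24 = (t - 1)*(t^3 + 5*t^2 - 2*t - 24) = (t - 1)*(t + 3)*(t^2 + 2*t - 8) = (t - 2)*(t - 1)*(t + 3)*(t + 4)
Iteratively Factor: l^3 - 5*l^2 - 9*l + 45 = (l + 3)*(l^2 - 8*l + 15) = (l - 3)*(l + 3)*(l - 5)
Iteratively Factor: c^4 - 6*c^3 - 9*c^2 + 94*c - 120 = (c - 3)*(c^3 - 3*c^2 - 18*c + 40) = (c - 5)*(c - 3)*(c^2 + 2*c - 8) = (c - 5)*(c - 3)*(c - 2)*(c + 4)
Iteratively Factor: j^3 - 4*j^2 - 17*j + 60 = (j + 4)*(j^2 - 8*j + 15) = (j - 3)*(j + 4)*(j - 5)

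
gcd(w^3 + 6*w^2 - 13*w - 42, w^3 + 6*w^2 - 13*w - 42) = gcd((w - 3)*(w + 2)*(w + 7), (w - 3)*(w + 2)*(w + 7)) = w^3 + 6*w^2 - 13*w - 42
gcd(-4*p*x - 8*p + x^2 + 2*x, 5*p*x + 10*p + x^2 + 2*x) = x + 2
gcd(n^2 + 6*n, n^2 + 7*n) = n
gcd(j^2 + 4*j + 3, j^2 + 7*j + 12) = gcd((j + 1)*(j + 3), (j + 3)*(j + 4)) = j + 3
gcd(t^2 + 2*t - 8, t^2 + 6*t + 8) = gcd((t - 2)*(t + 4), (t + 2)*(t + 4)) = t + 4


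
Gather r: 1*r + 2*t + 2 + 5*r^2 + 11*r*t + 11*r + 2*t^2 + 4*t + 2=5*r^2 + r*(11*t + 12) + 2*t^2 + 6*t + 4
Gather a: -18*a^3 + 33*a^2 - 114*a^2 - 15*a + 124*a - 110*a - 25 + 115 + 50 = -18*a^3 - 81*a^2 - a + 140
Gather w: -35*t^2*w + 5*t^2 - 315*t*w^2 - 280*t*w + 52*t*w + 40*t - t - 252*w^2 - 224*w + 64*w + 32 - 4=5*t^2 + 39*t + w^2*(-315*t - 252) + w*(-35*t^2 - 228*t - 160) + 28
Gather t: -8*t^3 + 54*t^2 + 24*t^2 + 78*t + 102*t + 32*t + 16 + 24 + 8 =-8*t^3 + 78*t^2 + 212*t + 48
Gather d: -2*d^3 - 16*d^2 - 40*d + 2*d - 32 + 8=-2*d^3 - 16*d^2 - 38*d - 24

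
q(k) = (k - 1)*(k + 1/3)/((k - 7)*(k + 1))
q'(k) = -(k - 1)*(k + 1/3)/((k - 7)*(k + 1)^2) + (k - 1)/((k - 7)*(k + 1)) + (k + 1/3)/((k - 7)*(k + 1)) - (k - 1)*(k + 1/3)/((k - 7)^2*(k + 1)) = 8*(-2*k^2 - 5*k + 1)/(3*(k^4 - 12*k^3 + 22*k^2 + 84*k + 49))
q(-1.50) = 0.69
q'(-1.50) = 0.59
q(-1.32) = 0.86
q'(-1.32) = 1.55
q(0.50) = 0.04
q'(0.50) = -0.06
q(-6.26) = 0.62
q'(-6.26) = -0.03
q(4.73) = -1.45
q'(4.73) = -1.06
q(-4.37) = 0.57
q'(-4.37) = -0.03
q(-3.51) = 0.54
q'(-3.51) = -0.02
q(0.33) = 0.05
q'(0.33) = -0.03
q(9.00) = 3.73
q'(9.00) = -1.37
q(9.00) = 3.73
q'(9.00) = -1.37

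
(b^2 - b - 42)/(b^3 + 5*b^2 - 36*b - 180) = (b - 7)/(b^2 - b - 30)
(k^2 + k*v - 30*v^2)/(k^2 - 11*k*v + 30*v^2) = (-k - 6*v)/(-k + 6*v)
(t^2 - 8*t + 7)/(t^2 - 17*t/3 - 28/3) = 3*(t - 1)/(3*t + 4)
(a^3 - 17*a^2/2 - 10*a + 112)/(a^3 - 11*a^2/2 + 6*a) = (2*a^2 - 9*a - 56)/(a*(2*a - 3))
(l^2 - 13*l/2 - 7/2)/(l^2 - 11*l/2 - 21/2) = (2*l + 1)/(2*l + 3)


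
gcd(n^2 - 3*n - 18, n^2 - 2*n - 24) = n - 6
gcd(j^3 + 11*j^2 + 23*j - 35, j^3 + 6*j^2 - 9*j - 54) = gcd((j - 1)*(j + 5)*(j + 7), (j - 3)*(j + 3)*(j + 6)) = 1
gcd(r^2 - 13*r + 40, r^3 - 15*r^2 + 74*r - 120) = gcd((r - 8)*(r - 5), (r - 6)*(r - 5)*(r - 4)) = r - 5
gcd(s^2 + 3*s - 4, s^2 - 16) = s + 4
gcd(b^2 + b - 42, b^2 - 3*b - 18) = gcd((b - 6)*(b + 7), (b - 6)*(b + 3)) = b - 6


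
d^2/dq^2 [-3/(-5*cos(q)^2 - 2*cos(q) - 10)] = 3*(-200*sin(q)^4 - 292*sin(q)^2 + 115*cos(q) - 15*cos(3*q) + 308)/(2*(-5*sin(q)^2 + 2*cos(q) + 15)^3)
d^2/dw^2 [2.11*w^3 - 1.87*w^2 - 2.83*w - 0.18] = 12.66*w - 3.74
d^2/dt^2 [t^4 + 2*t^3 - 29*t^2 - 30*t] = 12*t^2 + 12*t - 58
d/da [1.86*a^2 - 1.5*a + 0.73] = 3.72*a - 1.5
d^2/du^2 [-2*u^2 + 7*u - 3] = -4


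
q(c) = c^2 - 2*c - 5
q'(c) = 2*c - 2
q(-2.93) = 9.44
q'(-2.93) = -7.86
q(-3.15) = 11.22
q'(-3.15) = -8.30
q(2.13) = -4.72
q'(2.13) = 2.26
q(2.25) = -4.44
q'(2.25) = 2.50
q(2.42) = -3.98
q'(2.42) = 2.84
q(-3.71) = 16.18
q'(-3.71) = -9.42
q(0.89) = -5.99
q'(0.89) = -0.22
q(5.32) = 12.66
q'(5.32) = 8.64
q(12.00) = 115.00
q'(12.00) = 22.00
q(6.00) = 19.00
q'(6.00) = 10.00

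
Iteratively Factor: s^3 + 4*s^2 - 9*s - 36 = (s + 4)*(s^2 - 9) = (s + 3)*(s + 4)*(s - 3)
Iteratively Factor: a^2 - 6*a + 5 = (a - 5)*(a - 1)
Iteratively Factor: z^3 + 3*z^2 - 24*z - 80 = (z + 4)*(z^2 - z - 20) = (z - 5)*(z + 4)*(z + 4)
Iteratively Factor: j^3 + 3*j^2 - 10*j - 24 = (j + 2)*(j^2 + j - 12) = (j + 2)*(j + 4)*(j - 3)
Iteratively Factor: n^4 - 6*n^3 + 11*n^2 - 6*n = (n - 1)*(n^3 - 5*n^2 + 6*n) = (n - 2)*(n - 1)*(n^2 - 3*n) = (n - 3)*(n - 2)*(n - 1)*(n)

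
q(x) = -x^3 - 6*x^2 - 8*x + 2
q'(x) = -3*x^2 - 12*x - 8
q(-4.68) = 10.53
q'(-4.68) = -17.55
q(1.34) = -21.90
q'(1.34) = -29.47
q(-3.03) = -1.03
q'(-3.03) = 0.82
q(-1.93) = 2.28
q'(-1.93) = 3.99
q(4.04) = -194.19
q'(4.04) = -105.44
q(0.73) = -7.43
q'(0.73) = -18.36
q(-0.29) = 3.84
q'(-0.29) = -4.77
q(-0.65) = 4.94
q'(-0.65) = -1.47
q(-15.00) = 2147.00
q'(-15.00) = -503.00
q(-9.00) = 317.00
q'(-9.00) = -143.00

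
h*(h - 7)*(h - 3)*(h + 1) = h^4 - 9*h^3 + 11*h^2 + 21*h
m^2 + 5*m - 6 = (m - 1)*(m + 6)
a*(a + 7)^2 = a^3 + 14*a^2 + 49*a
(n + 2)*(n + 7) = n^2 + 9*n + 14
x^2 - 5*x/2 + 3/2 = (x - 3/2)*(x - 1)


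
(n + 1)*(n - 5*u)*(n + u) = n^3 - 4*n^2*u + n^2 - 5*n*u^2 - 4*n*u - 5*u^2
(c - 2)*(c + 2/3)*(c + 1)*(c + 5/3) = c^4 + 4*c^3/3 - 29*c^2/9 - 52*c/9 - 20/9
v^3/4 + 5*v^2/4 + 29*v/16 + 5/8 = (v/4 + 1/2)*(v + 1/2)*(v + 5/2)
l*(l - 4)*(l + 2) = l^3 - 2*l^2 - 8*l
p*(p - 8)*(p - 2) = p^3 - 10*p^2 + 16*p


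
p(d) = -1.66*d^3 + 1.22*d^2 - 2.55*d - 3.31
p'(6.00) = -167.19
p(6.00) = -333.25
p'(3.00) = -40.05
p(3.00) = -44.80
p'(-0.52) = -5.17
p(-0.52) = -1.42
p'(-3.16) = -59.99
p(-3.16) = 69.31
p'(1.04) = -5.40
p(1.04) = -6.51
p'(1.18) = -6.60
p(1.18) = -7.35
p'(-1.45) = -16.56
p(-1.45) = 8.01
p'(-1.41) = -15.89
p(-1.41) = 7.36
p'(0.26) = -2.25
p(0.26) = -3.92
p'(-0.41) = -4.39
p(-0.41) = -1.95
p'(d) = -4.98*d^2 + 2.44*d - 2.55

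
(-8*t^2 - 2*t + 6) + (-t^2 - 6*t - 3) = -9*t^2 - 8*t + 3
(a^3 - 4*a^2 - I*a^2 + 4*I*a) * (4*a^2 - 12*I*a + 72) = 4*a^5 - 16*a^4 - 16*I*a^4 + 60*a^3 + 64*I*a^3 - 240*a^2 - 72*I*a^2 + 288*I*a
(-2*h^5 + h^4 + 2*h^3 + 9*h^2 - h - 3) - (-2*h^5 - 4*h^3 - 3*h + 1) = h^4 + 6*h^3 + 9*h^2 + 2*h - 4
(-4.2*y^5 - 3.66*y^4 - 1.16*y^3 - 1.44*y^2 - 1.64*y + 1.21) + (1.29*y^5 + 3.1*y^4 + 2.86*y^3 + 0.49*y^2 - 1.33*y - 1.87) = -2.91*y^5 - 0.56*y^4 + 1.7*y^3 - 0.95*y^2 - 2.97*y - 0.66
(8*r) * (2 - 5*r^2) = -40*r^3 + 16*r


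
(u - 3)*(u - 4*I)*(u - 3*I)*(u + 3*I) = u^4 - 3*u^3 - 4*I*u^3 + 9*u^2 + 12*I*u^2 - 27*u - 36*I*u + 108*I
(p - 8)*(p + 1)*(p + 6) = p^3 - p^2 - 50*p - 48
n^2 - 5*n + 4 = (n - 4)*(n - 1)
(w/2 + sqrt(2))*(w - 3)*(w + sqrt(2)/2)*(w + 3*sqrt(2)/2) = w^4/2 - 3*w^3/2 + 2*sqrt(2)*w^3 - 6*sqrt(2)*w^2 + 19*w^2/4 - 57*w/4 + 3*sqrt(2)*w/2 - 9*sqrt(2)/2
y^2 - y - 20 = (y - 5)*(y + 4)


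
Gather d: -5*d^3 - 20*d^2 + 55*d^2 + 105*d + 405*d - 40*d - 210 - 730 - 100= -5*d^3 + 35*d^2 + 470*d - 1040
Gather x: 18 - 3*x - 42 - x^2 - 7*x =-x^2 - 10*x - 24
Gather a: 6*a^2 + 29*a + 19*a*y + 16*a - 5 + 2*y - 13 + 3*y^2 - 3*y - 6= 6*a^2 + a*(19*y + 45) + 3*y^2 - y - 24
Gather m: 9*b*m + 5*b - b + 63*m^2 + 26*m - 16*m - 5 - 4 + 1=4*b + 63*m^2 + m*(9*b + 10) - 8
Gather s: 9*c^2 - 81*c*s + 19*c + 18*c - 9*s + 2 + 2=9*c^2 + 37*c + s*(-81*c - 9) + 4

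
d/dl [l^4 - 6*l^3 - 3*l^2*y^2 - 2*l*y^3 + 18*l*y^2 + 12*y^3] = 4*l^3 - 18*l^2 - 6*l*y^2 - 2*y^3 + 18*y^2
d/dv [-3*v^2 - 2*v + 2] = -6*v - 2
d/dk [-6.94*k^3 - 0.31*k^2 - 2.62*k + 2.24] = -20.82*k^2 - 0.62*k - 2.62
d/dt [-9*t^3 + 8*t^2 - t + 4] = -27*t^2 + 16*t - 1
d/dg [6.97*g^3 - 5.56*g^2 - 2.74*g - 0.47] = 20.91*g^2 - 11.12*g - 2.74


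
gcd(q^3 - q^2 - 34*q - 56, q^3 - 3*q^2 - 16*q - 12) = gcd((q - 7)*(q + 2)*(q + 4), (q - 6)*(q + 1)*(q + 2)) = q + 2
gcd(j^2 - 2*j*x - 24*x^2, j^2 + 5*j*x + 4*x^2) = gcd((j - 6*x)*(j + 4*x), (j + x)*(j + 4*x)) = j + 4*x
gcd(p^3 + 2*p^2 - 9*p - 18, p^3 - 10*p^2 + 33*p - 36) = p - 3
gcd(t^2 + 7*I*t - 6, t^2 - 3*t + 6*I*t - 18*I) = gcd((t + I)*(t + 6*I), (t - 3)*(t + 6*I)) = t + 6*I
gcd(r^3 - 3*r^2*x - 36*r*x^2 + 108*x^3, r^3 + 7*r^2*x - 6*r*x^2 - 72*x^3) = -r^2 - 3*r*x + 18*x^2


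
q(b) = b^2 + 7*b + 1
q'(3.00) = 13.00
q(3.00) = 31.00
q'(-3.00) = 1.00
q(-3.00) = -11.00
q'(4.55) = 16.10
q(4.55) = 53.55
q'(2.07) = 11.14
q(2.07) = 19.77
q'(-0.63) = 5.74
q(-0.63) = -3.01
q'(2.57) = 12.14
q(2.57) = 25.59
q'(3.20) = 13.40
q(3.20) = 33.64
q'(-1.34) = 4.32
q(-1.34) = -6.58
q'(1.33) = 9.66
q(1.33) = 12.08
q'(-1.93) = 3.14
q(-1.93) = -8.79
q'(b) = 2*b + 7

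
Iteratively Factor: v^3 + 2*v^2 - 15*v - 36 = (v + 3)*(v^2 - v - 12) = (v + 3)^2*(v - 4)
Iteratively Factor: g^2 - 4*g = (g)*(g - 4)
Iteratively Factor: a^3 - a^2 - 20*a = (a)*(a^2 - a - 20) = a*(a - 5)*(a + 4)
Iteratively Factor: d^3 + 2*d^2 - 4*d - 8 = (d + 2)*(d^2 - 4) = (d + 2)^2*(d - 2)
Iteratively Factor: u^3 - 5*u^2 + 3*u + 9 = (u - 3)*(u^2 - 2*u - 3) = (u - 3)*(u + 1)*(u - 3)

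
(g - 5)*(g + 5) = g^2 - 25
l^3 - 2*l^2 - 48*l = l*(l - 8)*(l + 6)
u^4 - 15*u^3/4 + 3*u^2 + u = u*(u - 2)^2*(u + 1/4)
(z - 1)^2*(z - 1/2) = z^3 - 5*z^2/2 + 2*z - 1/2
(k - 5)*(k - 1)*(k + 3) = k^3 - 3*k^2 - 13*k + 15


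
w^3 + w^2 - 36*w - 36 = (w - 6)*(w + 1)*(w + 6)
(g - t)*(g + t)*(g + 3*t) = g^3 + 3*g^2*t - g*t^2 - 3*t^3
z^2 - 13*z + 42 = (z - 7)*(z - 6)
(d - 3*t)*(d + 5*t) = d^2 + 2*d*t - 15*t^2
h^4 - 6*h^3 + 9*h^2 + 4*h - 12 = (h - 3)*(h - 2)^2*(h + 1)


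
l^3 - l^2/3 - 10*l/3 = l*(l - 2)*(l + 5/3)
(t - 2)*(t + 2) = t^2 - 4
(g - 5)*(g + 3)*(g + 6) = g^3 + 4*g^2 - 27*g - 90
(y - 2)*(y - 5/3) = y^2 - 11*y/3 + 10/3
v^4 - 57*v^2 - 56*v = v*(v - 8)*(v + 1)*(v + 7)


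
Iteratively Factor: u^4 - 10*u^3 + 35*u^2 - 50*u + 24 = (u - 3)*(u^3 - 7*u^2 + 14*u - 8) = (u - 3)*(u - 1)*(u^2 - 6*u + 8) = (u - 3)*(u - 2)*(u - 1)*(u - 4)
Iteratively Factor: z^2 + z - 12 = (z + 4)*(z - 3)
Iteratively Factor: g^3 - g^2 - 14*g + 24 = (g + 4)*(g^2 - 5*g + 6) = (g - 2)*(g + 4)*(g - 3)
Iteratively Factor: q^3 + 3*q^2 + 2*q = (q)*(q^2 + 3*q + 2) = q*(q + 1)*(q + 2)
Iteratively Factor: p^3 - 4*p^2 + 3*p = (p)*(p^2 - 4*p + 3) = p*(p - 3)*(p - 1)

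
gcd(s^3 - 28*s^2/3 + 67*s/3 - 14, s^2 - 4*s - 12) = s - 6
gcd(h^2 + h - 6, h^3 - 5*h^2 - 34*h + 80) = h - 2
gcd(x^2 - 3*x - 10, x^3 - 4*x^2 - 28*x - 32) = x + 2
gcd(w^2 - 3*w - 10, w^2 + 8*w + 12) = w + 2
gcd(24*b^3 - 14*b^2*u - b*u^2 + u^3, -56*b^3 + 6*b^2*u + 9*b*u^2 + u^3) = -8*b^2 + 2*b*u + u^2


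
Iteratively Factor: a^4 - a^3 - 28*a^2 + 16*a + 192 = (a - 4)*(a^3 + 3*a^2 - 16*a - 48) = (a - 4)^2*(a^2 + 7*a + 12) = (a - 4)^2*(a + 4)*(a + 3)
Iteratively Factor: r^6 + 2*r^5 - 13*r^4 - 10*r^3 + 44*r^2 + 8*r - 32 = (r - 2)*(r^5 + 4*r^4 - 5*r^3 - 20*r^2 + 4*r + 16) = (r - 2)*(r + 2)*(r^4 + 2*r^3 - 9*r^2 - 2*r + 8) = (r - 2)*(r + 1)*(r + 2)*(r^3 + r^2 - 10*r + 8) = (r - 2)*(r + 1)*(r + 2)*(r + 4)*(r^2 - 3*r + 2) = (r - 2)^2*(r + 1)*(r + 2)*(r + 4)*(r - 1)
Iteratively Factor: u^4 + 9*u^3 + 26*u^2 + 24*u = (u + 4)*(u^3 + 5*u^2 + 6*u) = (u + 3)*(u + 4)*(u^2 + 2*u) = (u + 2)*(u + 3)*(u + 4)*(u)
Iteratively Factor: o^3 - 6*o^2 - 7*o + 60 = (o - 4)*(o^2 - 2*o - 15) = (o - 4)*(o + 3)*(o - 5)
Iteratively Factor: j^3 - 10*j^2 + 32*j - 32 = (j - 4)*(j^2 - 6*j + 8) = (j - 4)*(j - 2)*(j - 4)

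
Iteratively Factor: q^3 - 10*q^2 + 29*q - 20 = (q - 4)*(q^2 - 6*q + 5) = (q - 5)*(q - 4)*(q - 1)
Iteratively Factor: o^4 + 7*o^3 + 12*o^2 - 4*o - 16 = (o + 2)*(o^3 + 5*o^2 + 2*o - 8) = (o + 2)*(o + 4)*(o^2 + o - 2) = (o + 2)^2*(o + 4)*(o - 1)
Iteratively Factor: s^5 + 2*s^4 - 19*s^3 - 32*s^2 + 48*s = (s - 1)*(s^4 + 3*s^3 - 16*s^2 - 48*s) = (s - 1)*(s + 4)*(s^3 - s^2 - 12*s) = (s - 4)*(s - 1)*(s + 4)*(s^2 + 3*s) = (s - 4)*(s - 1)*(s + 3)*(s + 4)*(s)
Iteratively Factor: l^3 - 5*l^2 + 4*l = (l)*(l^2 - 5*l + 4) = l*(l - 1)*(l - 4)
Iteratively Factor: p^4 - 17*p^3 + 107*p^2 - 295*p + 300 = (p - 5)*(p^3 - 12*p^2 + 47*p - 60) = (p - 5)^2*(p^2 - 7*p + 12) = (p - 5)^2*(p - 3)*(p - 4)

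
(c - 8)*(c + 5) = c^2 - 3*c - 40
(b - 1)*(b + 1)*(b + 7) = b^3 + 7*b^2 - b - 7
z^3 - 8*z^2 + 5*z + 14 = (z - 7)*(z - 2)*(z + 1)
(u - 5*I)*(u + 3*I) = u^2 - 2*I*u + 15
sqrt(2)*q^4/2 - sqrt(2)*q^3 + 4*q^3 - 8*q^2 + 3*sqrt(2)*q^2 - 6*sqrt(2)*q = q*(q - 2)*(q + 3*sqrt(2))*(sqrt(2)*q/2 + 1)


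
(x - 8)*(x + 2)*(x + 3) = x^3 - 3*x^2 - 34*x - 48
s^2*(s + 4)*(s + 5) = s^4 + 9*s^3 + 20*s^2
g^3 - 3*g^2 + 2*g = g*(g - 2)*(g - 1)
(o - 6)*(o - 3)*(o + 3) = o^3 - 6*o^2 - 9*o + 54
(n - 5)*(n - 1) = n^2 - 6*n + 5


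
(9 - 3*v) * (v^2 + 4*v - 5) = -3*v^3 - 3*v^2 + 51*v - 45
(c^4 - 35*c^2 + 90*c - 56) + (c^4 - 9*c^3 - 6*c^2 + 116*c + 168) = 2*c^4 - 9*c^3 - 41*c^2 + 206*c + 112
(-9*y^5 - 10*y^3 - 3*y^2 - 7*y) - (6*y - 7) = -9*y^5 - 10*y^3 - 3*y^2 - 13*y + 7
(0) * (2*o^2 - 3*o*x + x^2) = 0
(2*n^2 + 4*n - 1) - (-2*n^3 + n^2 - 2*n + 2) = 2*n^3 + n^2 + 6*n - 3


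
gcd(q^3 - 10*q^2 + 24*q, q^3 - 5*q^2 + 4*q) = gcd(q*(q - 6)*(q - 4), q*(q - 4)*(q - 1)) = q^2 - 4*q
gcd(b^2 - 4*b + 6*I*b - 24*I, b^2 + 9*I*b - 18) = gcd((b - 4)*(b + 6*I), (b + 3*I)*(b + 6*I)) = b + 6*I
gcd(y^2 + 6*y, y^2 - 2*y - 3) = 1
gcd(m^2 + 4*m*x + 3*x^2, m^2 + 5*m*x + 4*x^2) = m + x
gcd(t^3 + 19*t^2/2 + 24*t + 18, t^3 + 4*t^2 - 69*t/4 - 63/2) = t^2 + 15*t/2 + 9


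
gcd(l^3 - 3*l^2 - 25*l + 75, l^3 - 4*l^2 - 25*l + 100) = l^2 - 25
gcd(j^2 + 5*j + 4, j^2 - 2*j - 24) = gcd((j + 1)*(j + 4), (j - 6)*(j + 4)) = j + 4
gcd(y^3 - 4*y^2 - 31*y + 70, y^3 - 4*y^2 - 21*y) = y - 7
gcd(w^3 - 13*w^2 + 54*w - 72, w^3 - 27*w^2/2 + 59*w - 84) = w^2 - 10*w + 24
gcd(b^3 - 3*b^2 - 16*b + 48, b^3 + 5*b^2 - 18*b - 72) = b - 4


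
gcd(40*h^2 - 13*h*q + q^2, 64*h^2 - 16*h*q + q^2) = -8*h + q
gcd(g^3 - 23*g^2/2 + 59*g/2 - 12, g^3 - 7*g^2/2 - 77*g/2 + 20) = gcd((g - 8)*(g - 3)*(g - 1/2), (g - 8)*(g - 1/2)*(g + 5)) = g^2 - 17*g/2 + 4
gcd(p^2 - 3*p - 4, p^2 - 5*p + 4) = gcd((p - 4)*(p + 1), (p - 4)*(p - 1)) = p - 4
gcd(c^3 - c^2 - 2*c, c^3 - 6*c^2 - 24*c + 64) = c - 2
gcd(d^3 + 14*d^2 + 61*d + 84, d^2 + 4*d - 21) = d + 7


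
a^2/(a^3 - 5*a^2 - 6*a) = a/(a^2 - 5*a - 6)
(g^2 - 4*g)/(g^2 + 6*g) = (g - 4)/(g + 6)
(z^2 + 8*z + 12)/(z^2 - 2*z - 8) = (z + 6)/(z - 4)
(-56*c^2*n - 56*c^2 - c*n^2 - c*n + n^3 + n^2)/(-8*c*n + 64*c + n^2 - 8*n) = (7*c*n + 7*c + n^2 + n)/(n - 8)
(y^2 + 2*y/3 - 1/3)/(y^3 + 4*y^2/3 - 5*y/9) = 3*(y + 1)/(y*(3*y + 5))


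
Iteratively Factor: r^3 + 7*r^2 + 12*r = (r + 3)*(r^2 + 4*r) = (r + 3)*(r + 4)*(r)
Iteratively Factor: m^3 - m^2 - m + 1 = (m - 1)*(m^2 - 1) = (m - 1)^2*(m + 1)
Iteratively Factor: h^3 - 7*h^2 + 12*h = (h)*(h^2 - 7*h + 12) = h*(h - 4)*(h - 3)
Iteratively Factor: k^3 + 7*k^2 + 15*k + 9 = (k + 3)*(k^2 + 4*k + 3) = (k + 3)^2*(k + 1)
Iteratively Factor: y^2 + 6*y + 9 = (y + 3)*(y + 3)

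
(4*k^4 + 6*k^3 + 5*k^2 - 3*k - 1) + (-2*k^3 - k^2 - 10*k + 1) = 4*k^4 + 4*k^3 + 4*k^2 - 13*k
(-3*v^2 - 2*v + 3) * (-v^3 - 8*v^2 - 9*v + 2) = 3*v^5 + 26*v^4 + 40*v^3 - 12*v^2 - 31*v + 6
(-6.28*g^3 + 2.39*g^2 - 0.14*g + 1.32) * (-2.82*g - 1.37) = 17.7096*g^4 + 1.8638*g^3 - 2.8795*g^2 - 3.5306*g - 1.8084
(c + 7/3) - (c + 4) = -5/3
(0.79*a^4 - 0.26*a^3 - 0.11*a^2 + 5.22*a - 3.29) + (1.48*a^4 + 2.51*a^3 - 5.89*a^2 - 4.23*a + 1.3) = 2.27*a^4 + 2.25*a^3 - 6.0*a^2 + 0.989999999999999*a - 1.99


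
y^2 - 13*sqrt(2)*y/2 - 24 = (y - 8*sqrt(2))*(y + 3*sqrt(2)/2)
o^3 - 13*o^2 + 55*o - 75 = (o - 5)^2*(o - 3)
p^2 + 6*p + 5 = (p + 1)*(p + 5)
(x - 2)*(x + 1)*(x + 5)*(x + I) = x^4 + 4*x^3 + I*x^3 - 7*x^2 + 4*I*x^2 - 10*x - 7*I*x - 10*I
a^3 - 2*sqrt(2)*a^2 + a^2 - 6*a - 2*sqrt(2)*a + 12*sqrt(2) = (a - 2)*(a + 3)*(a - 2*sqrt(2))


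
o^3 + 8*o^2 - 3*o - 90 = (o - 3)*(o + 5)*(o + 6)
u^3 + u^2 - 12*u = u*(u - 3)*(u + 4)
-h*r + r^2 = r*(-h + r)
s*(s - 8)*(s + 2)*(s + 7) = s^4 + s^3 - 58*s^2 - 112*s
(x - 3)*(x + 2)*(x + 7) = x^3 + 6*x^2 - 13*x - 42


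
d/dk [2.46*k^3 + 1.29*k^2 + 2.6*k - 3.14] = 7.38*k^2 + 2.58*k + 2.6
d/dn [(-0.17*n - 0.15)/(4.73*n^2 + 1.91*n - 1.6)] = (0.8041*n^2 + 1.419*n + 0.5585)/(22.3729*n^4 + 18.0686*n^3 - 11.4879*n^2 - 6.112*n + 2.56)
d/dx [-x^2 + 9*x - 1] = 9 - 2*x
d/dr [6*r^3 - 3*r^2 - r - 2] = 18*r^2 - 6*r - 1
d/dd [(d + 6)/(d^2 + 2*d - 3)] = (d^2 + 2*d - 2*(d + 1)*(d + 6) - 3)/(d^2 + 2*d - 3)^2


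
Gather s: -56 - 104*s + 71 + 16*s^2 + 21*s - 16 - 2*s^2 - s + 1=14*s^2 - 84*s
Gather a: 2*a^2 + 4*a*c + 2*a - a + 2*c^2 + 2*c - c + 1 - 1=2*a^2 + a*(4*c + 1) + 2*c^2 + c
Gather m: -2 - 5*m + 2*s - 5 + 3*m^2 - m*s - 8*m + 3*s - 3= 3*m^2 + m*(-s - 13) + 5*s - 10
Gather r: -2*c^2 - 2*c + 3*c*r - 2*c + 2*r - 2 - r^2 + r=-2*c^2 - 4*c - r^2 + r*(3*c + 3) - 2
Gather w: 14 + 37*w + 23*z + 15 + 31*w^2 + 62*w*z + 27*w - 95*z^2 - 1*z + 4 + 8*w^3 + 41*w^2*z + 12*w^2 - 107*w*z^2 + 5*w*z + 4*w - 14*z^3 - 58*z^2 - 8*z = 8*w^3 + w^2*(41*z + 43) + w*(-107*z^2 + 67*z + 68) - 14*z^3 - 153*z^2 + 14*z + 33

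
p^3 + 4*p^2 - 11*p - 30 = (p - 3)*(p + 2)*(p + 5)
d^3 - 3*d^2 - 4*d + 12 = (d - 3)*(d - 2)*(d + 2)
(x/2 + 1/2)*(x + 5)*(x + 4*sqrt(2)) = x^3/2 + 2*sqrt(2)*x^2 + 3*x^2 + 5*x/2 + 12*sqrt(2)*x + 10*sqrt(2)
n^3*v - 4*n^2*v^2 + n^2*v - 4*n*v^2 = n*(n - 4*v)*(n*v + v)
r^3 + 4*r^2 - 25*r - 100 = (r - 5)*(r + 4)*(r + 5)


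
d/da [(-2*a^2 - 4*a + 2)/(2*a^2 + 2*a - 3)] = 4*(a^2 + a + 2)/(4*a^4 + 8*a^3 - 8*a^2 - 12*a + 9)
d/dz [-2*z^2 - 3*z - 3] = -4*z - 3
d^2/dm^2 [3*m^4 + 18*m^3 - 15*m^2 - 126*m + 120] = 36*m^2 + 108*m - 30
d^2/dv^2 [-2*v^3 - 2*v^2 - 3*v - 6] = -12*v - 4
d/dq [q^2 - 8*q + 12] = 2*q - 8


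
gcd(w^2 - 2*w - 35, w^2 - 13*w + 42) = w - 7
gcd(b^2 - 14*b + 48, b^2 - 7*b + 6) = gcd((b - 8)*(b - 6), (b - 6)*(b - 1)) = b - 6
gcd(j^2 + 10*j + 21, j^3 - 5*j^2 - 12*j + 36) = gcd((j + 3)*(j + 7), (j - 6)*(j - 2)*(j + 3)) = j + 3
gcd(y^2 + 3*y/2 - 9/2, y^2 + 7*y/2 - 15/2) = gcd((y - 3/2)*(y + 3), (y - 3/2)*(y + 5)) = y - 3/2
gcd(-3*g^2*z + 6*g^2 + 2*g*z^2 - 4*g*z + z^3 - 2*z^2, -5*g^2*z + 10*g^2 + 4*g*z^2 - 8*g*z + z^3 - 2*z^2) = -g*z + 2*g + z^2 - 2*z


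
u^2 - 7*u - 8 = (u - 8)*(u + 1)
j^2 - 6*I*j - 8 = (j - 4*I)*(j - 2*I)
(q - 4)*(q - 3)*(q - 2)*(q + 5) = q^4 - 4*q^3 - 19*q^2 + 106*q - 120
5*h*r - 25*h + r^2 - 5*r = (5*h + r)*(r - 5)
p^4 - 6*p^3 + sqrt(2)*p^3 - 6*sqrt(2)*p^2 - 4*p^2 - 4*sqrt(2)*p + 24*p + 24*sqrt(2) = (p - 6)*(p - 2)*(p + 2)*(p + sqrt(2))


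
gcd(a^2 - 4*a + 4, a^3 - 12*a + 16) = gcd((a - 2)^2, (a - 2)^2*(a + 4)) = a^2 - 4*a + 4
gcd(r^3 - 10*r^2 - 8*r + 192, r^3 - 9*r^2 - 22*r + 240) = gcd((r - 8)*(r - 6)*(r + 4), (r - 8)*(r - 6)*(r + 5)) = r^2 - 14*r + 48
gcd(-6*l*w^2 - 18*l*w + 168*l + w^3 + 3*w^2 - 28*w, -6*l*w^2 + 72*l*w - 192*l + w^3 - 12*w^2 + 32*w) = -6*l*w + 24*l + w^2 - 4*w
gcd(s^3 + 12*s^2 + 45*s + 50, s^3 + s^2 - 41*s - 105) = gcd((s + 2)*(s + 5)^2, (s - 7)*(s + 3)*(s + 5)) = s + 5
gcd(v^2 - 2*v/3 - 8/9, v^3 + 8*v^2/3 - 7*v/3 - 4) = v - 4/3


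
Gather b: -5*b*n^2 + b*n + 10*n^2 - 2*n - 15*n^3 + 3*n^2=b*(-5*n^2 + n) - 15*n^3 + 13*n^2 - 2*n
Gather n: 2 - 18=-16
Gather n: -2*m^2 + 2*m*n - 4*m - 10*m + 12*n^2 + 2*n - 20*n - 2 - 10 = -2*m^2 - 14*m + 12*n^2 + n*(2*m - 18) - 12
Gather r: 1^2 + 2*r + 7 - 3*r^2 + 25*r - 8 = -3*r^2 + 27*r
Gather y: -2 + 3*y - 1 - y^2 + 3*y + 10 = -y^2 + 6*y + 7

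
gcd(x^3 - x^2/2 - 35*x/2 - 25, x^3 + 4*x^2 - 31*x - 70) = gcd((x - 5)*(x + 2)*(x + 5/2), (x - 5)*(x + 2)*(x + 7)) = x^2 - 3*x - 10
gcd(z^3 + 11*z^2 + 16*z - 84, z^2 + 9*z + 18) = z + 6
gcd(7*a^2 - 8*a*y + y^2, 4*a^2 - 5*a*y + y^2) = -a + y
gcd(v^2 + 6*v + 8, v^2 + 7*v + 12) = v + 4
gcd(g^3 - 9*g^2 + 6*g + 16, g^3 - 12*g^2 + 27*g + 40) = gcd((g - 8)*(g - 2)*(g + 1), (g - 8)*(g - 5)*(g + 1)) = g^2 - 7*g - 8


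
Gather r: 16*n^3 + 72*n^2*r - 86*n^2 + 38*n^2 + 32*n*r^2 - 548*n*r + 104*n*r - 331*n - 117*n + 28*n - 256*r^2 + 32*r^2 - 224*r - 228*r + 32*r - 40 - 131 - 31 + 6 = 16*n^3 - 48*n^2 - 420*n + r^2*(32*n - 224) + r*(72*n^2 - 444*n - 420) - 196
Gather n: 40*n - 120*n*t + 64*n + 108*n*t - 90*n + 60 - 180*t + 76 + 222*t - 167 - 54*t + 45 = n*(14 - 12*t) - 12*t + 14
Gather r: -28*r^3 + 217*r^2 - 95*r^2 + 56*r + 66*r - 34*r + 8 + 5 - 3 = -28*r^3 + 122*r^2 + 88*r + 10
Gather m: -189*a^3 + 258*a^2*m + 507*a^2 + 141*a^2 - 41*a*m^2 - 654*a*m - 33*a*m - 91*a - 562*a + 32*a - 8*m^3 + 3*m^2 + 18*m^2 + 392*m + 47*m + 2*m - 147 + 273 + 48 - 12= -189*a^3 + 648*a^2 - 621*a - 8*m^3 + m^2*(21 - 41*a) + m*(258*a^2 - 687*a + 441) + 162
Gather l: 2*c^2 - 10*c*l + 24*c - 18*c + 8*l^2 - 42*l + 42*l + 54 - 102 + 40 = 2*c^2 - 10*c*l + 6*c + 8*l^2 - 8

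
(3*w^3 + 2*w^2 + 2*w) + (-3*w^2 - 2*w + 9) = 3*w^3 - w^2 + 9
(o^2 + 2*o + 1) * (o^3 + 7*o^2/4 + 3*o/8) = o^5 + 15*o^4/4 + 39*o^3/8 + 5*o^2/2 + 3*o/8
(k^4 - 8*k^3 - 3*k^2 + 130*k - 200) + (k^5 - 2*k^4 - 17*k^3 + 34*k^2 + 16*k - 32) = k^5 - k^4 - 25*k^3 + 31*k^2 + 146*k - 232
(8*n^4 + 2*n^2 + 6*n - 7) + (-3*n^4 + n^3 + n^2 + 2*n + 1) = 5*n^4 + n^3 + 3*n^2 + 8*n - 6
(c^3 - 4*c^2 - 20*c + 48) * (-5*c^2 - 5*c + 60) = -5*c^5 + 15*c^4 + 180*c^3 - 380*c^2 - 1440*c + 2880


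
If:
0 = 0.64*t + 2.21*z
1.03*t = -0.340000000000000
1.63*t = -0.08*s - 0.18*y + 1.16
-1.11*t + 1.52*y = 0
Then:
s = 21.77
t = -0.33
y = -0.24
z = 0.10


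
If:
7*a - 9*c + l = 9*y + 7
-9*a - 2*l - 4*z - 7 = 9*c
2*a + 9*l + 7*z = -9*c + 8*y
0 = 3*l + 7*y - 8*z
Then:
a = 41*z/376 - 21/94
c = -2371*z/3384 - 63/94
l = 249*z/376 + 49/94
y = 323*z/376 - 21/94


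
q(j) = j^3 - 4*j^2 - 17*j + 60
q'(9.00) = 154.00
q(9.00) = 312.00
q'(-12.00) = 511.00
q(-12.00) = -2040.00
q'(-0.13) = -15.91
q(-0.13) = 62.14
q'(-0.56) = -11.58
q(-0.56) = 68.09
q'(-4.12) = 66.88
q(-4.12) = -7.79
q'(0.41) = -19.78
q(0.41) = 52.43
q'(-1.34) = -0.89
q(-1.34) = 73.19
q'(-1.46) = 1.07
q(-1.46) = 73.18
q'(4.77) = 13.10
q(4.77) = -3.57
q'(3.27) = -11.08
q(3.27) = -3.40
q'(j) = 3*j^2 - 8*j - 17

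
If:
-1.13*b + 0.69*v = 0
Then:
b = 0.610619469026549*v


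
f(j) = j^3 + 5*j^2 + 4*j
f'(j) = 3*j^2 + 10*j + 4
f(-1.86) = 3.42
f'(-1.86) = -4.22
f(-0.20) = -0.61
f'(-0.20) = 2.12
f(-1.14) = 0.46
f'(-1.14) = -3.50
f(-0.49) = -0.88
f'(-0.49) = -0.18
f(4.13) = 172.25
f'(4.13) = 96.47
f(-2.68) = 5.94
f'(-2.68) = -1.25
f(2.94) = 80.39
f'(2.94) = 59.33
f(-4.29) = -4.09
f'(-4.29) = 16.31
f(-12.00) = -1056.00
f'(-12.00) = 316.00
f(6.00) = 420.00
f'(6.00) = 172.00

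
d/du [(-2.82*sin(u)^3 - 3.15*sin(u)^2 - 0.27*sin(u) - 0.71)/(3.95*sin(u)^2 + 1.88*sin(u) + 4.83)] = (-11.139*sin(u)^4 - 10.6032*sin(u)^3 - 45.7173*sin(u)^2 - 24.82*sin(u) + 0.0306999999999997)*cos(u)/(15.6025*sin(u)^4 + 14.852*sin(u)^3 + 41.6914*sin(u)^2 + 18.1608*sin(u) + 23.3289)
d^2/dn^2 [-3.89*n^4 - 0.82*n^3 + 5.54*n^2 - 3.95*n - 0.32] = -46.68*n^2 - 4.92*n + 11.08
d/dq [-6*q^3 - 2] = -18*q^2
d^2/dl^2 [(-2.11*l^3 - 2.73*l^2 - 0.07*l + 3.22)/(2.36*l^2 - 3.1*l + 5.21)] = (1.4210854715202e-14*l^5 - 2.1316282072803e-14*l^4 - 29.391872*l^3 + 513.47826*l^2 - 479.825274*l - 167.76319)/(13.144256*l^6 - 51.79728*l^5 + 155.091648*l^4 - 258.48916*l^3 + 342.384528*l^2 - 252.44013*l + 141.420761)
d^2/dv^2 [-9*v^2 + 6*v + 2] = -18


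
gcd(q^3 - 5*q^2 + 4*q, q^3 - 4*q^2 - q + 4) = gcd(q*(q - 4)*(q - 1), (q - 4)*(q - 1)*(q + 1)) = q^2 - 5*q + 4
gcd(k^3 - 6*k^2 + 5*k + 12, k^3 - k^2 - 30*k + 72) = k^2 - 7*k + 12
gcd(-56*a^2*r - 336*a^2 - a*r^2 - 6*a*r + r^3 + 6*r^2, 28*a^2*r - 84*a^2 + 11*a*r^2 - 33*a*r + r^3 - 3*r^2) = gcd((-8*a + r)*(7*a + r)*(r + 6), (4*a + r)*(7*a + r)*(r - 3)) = 7*a + r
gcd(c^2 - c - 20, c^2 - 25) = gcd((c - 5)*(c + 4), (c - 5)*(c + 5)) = c - 5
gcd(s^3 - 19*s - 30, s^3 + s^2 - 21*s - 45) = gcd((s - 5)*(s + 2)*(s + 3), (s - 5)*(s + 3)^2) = s^2 - 2*s - 15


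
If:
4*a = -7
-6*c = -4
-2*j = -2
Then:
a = -7/4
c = 2/3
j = 1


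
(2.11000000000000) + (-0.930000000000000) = 1.18000000000000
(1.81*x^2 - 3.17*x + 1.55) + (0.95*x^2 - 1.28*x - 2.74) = 2.76*x^2 - 4.45*x - 1.19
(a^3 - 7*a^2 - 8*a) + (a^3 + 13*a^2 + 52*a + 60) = 2*a^3 + 6*a^2 + 44*a + 60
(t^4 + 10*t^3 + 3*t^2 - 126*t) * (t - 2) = t^5 + 8*t^4 - 17*t^3 - 132*t^2 + 252*t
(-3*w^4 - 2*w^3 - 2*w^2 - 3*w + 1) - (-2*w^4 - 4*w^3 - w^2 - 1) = -w^4 + 2*w^3 - w^2 - 3*w + 2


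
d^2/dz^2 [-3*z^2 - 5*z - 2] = -6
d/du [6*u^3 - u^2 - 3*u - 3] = 18*u^2 - 2*u - 3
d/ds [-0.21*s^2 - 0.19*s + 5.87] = -0.42*s - 0.19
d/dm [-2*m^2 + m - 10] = 1 - 4*m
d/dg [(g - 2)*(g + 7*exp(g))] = g + (g - 2)*(7*exp(g) + 1) + 7*exp(g)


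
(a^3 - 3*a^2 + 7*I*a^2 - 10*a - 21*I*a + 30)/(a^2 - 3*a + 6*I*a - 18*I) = (a^2 + 7*I*a - 10)/(a + 6*I)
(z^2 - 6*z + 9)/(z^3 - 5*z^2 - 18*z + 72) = (z - 3)/(z^2 - 2*z - 24)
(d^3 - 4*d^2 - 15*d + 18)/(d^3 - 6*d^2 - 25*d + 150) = (d^2 + 2*d - 3)/(d^2 - 25)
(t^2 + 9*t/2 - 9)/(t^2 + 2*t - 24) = (t - 3/2)/(t - 4)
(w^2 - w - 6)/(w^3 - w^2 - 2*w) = (-w^2 + w + 6)/(w*(-w^2 + w + 2))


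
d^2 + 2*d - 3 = (d - 1)*(d + 3)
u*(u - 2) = u^2 - 2*u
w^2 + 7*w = w*(w + 7)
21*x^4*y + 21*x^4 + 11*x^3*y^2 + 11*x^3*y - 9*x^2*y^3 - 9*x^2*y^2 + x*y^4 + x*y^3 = (-7*x + y)*(-3*x + y)*(x + y)*(x*y + x)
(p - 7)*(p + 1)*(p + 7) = p^3 + p^2 - 49*p - 49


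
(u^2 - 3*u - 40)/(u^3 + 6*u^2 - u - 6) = (u^2 - 3*u - 40)/(u^3 + 6*u^2 - u - 6)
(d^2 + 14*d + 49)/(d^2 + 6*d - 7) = (d + 7)/(d - 1)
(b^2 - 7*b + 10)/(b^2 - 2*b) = (b - 5)/b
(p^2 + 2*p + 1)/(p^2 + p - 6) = (p^2 + 2*p + 1)/(p^2 + p - 6)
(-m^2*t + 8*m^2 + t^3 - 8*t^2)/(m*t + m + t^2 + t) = (-m*t + 8*m + t^2 - 8*t)/(t + 1)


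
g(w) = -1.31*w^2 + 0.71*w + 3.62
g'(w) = 0.71 - 2.62*w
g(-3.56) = -15.51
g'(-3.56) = 10.04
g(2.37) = -2.06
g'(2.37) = -5.50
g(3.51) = -10.03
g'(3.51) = -8.49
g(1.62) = 1.33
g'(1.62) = -3.53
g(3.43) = -9.36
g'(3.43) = -8.28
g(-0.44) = 3.05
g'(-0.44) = 1.86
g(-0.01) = 3.61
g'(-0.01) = 0.74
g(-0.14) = 3.49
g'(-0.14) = 1.08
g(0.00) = 3.62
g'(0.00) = 0.71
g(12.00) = -176.50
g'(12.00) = -30.73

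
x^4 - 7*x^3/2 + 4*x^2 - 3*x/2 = x*(x - 3/2)*(x - 1)^2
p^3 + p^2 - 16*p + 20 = (p - 2)^2*(p + 5)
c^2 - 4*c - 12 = (c - 6)*(c + 2)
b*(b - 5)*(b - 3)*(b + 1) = b^4 - 7*b^3 + 7*b^2 + 15*b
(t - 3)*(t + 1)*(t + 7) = t^3 + 5*t^2 - 17*t - 21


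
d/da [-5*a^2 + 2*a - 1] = 2 - 10*a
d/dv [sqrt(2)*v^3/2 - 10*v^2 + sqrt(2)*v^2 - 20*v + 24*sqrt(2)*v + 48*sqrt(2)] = 3*sqrt(2)*v^2/2 - 20*v + 2*sqrt(2)*v - 20 + 24*sqrt(2)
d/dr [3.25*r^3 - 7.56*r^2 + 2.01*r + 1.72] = 9.75*r^2 - 15.12*r + 2.01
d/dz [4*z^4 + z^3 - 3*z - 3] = 16*z^3 + 3*z^2 - 3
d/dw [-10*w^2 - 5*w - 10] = -20*w - 5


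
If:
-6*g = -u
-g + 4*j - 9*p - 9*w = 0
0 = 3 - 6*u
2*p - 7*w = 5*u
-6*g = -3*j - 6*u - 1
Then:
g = 1/12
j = -7/6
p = -43/324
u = 1/2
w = -32/81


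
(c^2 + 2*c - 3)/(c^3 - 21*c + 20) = (c + 3)/(c^2 + c - 20)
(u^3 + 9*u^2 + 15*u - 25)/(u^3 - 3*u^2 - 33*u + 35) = (u + 5)/(u - 7)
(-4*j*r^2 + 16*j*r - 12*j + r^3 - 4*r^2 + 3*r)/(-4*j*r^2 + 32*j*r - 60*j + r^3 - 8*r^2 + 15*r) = (r - 1)/(r - 5)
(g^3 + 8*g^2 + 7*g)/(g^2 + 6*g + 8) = g*(g^2 + 8*g + 7)/(g^2 + 6*g + 8)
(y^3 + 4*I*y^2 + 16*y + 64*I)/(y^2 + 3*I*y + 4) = (y^2 + 16)/(y - I)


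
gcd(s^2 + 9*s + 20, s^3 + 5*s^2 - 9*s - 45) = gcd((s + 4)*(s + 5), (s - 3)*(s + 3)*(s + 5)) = s + 5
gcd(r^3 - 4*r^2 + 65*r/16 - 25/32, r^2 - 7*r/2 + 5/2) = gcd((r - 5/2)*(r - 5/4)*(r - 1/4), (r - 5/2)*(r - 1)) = r - 5/2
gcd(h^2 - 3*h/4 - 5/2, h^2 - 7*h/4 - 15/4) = h + 5/4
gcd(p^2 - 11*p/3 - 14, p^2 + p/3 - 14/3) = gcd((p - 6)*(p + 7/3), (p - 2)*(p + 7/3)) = p + 7/3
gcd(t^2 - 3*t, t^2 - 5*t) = t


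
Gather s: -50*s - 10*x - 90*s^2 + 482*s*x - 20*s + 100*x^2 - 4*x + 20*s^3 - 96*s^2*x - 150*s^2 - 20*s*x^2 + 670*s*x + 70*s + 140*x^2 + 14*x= 20*s^3 + s^2*(-96*x - 240) + s*(-20*x^2 + 1152*x) + 240*x^2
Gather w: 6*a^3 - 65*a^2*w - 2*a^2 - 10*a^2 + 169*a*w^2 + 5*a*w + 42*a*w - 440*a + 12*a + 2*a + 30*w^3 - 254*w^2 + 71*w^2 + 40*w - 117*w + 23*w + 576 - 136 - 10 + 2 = 6*a^3 - 12*a^2 - 426*a + 30*w^3 + w^2*(169*a - 183) + w*(-65*a^2 + 47*a - 54) + 432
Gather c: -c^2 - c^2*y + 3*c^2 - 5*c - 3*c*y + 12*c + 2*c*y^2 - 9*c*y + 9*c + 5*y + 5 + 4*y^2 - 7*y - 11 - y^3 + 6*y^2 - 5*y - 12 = c^2*(2 - y) + c*(2*y^2 - 12*y + 16) - y^3 + 10*y^2 - 7*y - 18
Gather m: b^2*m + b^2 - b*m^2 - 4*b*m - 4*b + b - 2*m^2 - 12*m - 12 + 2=b^2 - 3*b + m^2*(-b - 2) + m*(b^2 - 4*b - 12) - 10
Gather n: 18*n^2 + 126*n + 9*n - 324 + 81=18*n^2 + 135*n - 243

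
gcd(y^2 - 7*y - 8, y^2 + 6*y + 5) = y + 1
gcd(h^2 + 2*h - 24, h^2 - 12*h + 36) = 1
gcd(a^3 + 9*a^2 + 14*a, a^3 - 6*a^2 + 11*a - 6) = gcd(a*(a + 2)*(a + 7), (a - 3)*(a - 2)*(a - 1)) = 1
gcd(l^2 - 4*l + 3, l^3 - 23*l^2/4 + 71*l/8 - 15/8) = l - 3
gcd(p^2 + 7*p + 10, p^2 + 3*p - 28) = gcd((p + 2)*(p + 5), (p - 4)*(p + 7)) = 1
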